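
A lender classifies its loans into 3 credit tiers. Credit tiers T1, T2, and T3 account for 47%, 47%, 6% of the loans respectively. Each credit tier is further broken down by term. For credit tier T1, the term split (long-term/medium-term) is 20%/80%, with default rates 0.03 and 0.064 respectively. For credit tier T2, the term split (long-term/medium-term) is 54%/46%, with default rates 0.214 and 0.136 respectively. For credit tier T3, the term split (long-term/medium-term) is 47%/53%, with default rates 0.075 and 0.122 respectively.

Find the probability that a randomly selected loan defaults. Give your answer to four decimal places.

P(D) ≈ 0.1166

P(D|T1) = 0.2·0.03 + 0.8·0.064 = 0.006 + 0.0512 = 0.0572
P(D|T2) = 0.54·0.214 + 0.46·0.136 = 0.11556 + 0.06256 = 0.17812
P(D|T3) = 0.47·0.075 + 0.53·0.122 = 0.03525 + 0.06466 = 0.09991
By total probability over the outer partition,
P(D) = 0.47·0.0572 + 0.47·0.17812 + 0.06·0.09991
      = 0.026884 + 0.0837164 + 0.0059946 = 0.116595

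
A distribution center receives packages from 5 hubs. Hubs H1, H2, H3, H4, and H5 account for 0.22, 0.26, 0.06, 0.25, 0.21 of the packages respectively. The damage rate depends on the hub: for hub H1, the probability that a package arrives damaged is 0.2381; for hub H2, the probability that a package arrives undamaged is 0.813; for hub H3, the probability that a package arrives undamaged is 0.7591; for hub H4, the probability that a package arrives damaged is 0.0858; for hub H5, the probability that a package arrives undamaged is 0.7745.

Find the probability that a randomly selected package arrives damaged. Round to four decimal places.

P(D|H2) = 1 − 0.813 = 0.187.
P(D|H3) = 1 − 0.7591 = 0.2409.
P(D|H5) = 1 − 0.7745 = 0.2255.
Using total probability over the partition,
P(D) = P(D|H1)·P(H1) + P(D|H2)·P(H2) + P(D|H3)·P(H3) + P(D|H4)·P(H4) + P(D|H5)·P(H5)
      = 0.2381·0.22 + 0.187·0.26 + 0.2409·0.06 + 0.0858·0.25 + 0.2255·0.21
      = 0.052382 + 0.04862 + 0.014454 + 0.02145 + 0.047355 = 0.184261

0.1843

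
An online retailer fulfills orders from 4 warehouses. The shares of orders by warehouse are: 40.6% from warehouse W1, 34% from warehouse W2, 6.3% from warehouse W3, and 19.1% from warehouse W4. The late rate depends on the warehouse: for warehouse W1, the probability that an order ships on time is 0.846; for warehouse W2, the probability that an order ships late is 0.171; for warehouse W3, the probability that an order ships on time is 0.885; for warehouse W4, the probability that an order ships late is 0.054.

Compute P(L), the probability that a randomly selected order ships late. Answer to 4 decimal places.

P(L) ≈ 0.1382

P(L|W1) = 1 − 0.846 = 0.154.
P(L|W3) = 1 − 0.885 = 0.115.
By the law of total probability,
P(L) = P(L|W1)·P(W1) + P(L|W2)·P(W2) + P(L|W3)·P(W3) + P(L|W4)·P(W4)
      = 0.154·0.406 + 0.171·0.34 + 0.115·0.063 + 0.054·0.191
      = 0.062524 + 0.05814 + 0.007245 + 0.010314 = 0.138223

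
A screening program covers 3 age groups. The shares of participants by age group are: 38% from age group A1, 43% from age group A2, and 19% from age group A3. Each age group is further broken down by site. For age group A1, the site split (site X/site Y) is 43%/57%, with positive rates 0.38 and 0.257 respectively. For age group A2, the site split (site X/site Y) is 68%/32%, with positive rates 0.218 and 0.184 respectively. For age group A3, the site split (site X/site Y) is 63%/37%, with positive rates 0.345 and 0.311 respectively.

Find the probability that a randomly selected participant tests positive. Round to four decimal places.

P(T) ≈ 0.2700

P(T|A1) = 0.43·0.38 + 0.57·0.257 = 0.1634 + 0.14649 = 0.30989
P(T|A2) = 0.68·0.218 + 0.32·0.184 = 0.14824 + 0.05888 = 0.20712
P(T|A3) = 0.63·0.345 + 0.37·0.311 = 0.21735 + 0.11507 = 0.33242
Then overall,
P(T) = 0.38·0.30989 + 0.43·0.20712 + 0.19·0.33242
      = 0.1177582 + 0.0890616 + 0.0631598 = 0.2699796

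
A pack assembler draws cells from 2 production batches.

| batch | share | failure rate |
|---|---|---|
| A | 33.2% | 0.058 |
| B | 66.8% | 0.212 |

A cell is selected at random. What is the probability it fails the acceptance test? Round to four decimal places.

P(F) ≈ 0.1609

P(F) = P(F|A)·P(A) + P(F|B)·P(B)
      = 0.058·0.332 + 0.212·0.668
      = 0.019256 + 0.141616 = 0.160872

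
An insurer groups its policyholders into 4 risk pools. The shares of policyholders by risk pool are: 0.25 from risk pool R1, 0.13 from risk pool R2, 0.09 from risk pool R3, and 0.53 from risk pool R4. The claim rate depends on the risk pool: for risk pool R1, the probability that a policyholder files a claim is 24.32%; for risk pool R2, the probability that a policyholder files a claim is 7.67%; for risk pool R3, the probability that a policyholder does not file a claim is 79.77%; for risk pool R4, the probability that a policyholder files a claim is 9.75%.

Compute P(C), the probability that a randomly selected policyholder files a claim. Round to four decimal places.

P(C) ≈ 0.1407

P(C|R3) = 1 − 0.7977 = 0.2023.
P(C) = P(C|R1)·P(R1) + P(C|R2)·P(R2) + P(C|R3)·P(R3) + P(C|R4)·P(R4)
      = 0.2432·0.25 + 0.0767·0.13 + 0.2023·0.09 + 0.0975·0.53
      = 0.0608 + 0.009971 + 0.018207 + 0.051675 = 0.140653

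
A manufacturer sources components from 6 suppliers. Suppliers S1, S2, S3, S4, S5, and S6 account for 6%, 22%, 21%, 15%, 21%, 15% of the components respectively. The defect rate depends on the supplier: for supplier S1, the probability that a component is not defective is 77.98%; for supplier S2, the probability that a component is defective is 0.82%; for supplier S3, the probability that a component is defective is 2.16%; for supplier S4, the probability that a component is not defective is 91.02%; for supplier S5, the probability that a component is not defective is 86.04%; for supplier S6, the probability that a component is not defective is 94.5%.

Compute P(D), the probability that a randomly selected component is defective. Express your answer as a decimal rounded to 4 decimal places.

P(D) ≈ 0.0706

P(D|S1) = 1 − 0.7798 = 0.2202.
P(D|S4) = 1 − 0.9102 = 0.0898.
P(D|S5) = 1 − 0.8604 = 0.1396.
P(D|S6) = 1 − 0.945 = 0.055.
Using total probability over the partition,
P(D) = P(D|S1)·P(S1) + P(D|S2)·P(S2) + P(D|S3)·P(S3) + P(D|S4)·P(S4) + P(D|S5)·P(S5) + P(D|S6)·P(S6)
      = 0.2202·0.06 + 0.0082·0.22 + 0.0216·0.21 + 0.0898·0.15 + 0.1396·0.21 + 0.055·0.15
      = 0.013212 + 0.001804 + 0.004536 + 0.01347 + 0.029316 + 0.00825 = 0.070588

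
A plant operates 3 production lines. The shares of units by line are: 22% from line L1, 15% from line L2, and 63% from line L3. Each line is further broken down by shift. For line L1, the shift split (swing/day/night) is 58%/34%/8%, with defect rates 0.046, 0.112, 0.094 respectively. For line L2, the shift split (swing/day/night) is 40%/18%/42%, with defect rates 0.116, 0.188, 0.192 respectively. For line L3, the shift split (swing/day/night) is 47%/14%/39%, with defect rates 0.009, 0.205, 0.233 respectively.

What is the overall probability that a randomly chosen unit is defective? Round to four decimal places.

P(D) ≈ 0.1180

P(D|L1) = 0.58·0.046 + 0.34·0.112 + 0.08·0.094 = 0.02668 + 0.03808 + 0.00752 = 0.07228
P(D|L2) = 0.4·0.116 + 0.18·0.188 + 0.42·0.192 = 0.0464 + 0.03384 + 0.08064 = 0.16088
P(D|L3) = 0.47·0.009 + 0.14·0.205 + 0.39·0.233 = 0.00423 + 0.0287 + 0.09087 = 0.1238
Then overall,
P(D) = 0.22·0.07228 + 0.15·0.16088 + 0.63·0.1238
      = 0.0159016 + 0.024132 + 0.077994 = 0.1180276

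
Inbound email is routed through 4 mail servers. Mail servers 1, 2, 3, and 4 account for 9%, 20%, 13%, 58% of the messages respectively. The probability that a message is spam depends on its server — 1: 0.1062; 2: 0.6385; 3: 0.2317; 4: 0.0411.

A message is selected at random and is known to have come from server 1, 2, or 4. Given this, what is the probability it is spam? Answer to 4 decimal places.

P(S|J) ≈ 0.1852

Let J = {1, 2, 4}.
P(J) = 0.09 + 0.2 + 0.58 = 0.87.
P(S ∩ J) = 0.1062·0.09 + 0.6385·0.2 + 0.0411·0.58 = 0.009558 + 0.1277 + 0.023838 = 0.161096.
P(S | J) = 0.161096 / 0.87 = 0.185168…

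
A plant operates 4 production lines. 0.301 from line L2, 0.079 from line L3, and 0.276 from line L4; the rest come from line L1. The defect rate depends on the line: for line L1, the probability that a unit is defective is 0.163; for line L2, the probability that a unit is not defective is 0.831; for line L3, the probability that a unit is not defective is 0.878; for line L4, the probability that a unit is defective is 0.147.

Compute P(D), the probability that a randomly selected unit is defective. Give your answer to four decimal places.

P(D) ≈ 0.1572

P(L1) = 1 − (0.301 + 0.079 + 0.276) = 0.344.
P(D|L2) = 1 − 0.831 = 0.169.
P(D|L3) = 1 − 0.878 = 0.122.
P(D) = P(D|L1)·P(L1) + P(D|L2)·P(L2) + P(D|L3)·P(L3) + P(D|L4)·P(L4)
      = 0.163·0.344 + 0.169·0.301 + 0.122·0.079 + 0.147·0.276
      = 0.056072 + 0.050869 + 0.009638 + 0.040572 = 0.157151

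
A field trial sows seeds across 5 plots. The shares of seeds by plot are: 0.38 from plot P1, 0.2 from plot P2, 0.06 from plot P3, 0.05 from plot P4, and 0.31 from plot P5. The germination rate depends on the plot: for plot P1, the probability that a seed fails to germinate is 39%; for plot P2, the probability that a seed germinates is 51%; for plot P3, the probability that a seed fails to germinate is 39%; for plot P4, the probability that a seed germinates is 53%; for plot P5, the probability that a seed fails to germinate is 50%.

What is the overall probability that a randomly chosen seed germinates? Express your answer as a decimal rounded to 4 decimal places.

P(G|P1) = 1 − 0.39 = 0.61.
P(G|P3) = 1 − 0.39 = 0.61.
P(G|P5) = 1 − 0.5 = 0.5.
P(G) = P(G|P1)·P(P1) + P(G|P2)·P(P2) + P(G|P3)·P(P3) + P(G|P4)·P(P4) + P(G|P5)·P(P5)
      = 0.61·0.38 + 0.51·0.2 + 0.61·0.06 + 0.53·0.05 + 0.5·0.31
      = 0.2318 + 0.102 + 0.0366 + 0.0265 + 0.155 = 0.5519

0.5519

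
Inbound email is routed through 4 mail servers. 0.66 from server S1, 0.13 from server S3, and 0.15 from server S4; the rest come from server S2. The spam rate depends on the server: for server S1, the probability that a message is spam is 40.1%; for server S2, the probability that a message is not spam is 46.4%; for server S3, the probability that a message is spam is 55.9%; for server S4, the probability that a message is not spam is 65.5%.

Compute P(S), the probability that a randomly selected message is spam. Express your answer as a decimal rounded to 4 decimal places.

P(S2) = 1 − (0.66 + 0.13 + 0.15) = 0.06.
P(S|S2) = 1 − 0.464 = 0.536.
P(S|S4) = 1 − 0.655 = 0.345.
Using total probability over the partition,
P(S) = P(S|S1)·P(S1) + P(S|S2)·P(S2) + P(S|S3)·P(S3) + P(S|S4)·P(S4)
      = 0.401·0.66 + 0.536·0.06 + 0.559·0.13 + 0.345·0.15
      = 0.26466 + 0.03216 + 0.07267 + 0.05175 = 0.42124

0.4212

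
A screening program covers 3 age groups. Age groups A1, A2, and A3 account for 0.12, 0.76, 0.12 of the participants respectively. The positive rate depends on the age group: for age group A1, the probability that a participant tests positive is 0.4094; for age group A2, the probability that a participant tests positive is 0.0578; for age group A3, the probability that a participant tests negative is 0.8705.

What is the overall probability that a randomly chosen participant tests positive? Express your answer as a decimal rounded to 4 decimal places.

P(T|A3) = 1 − 0.8705 = 0.1295.
P(T) = P(T|A1)·P(A1) + P(T|A2)·P(A2) + P(T|A3)·P(A3)
      = 0.4094·0.12 + 0.0578·0.76 + 0.1295·0.12
      = 0.049128 + 0.043928 + 0.01554 = 0.108596

0.1086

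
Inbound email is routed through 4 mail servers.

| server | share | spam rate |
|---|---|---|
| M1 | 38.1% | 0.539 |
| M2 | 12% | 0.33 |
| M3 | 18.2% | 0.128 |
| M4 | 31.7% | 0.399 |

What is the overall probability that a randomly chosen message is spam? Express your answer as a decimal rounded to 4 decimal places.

P(S) ≈ 0.3947

P(S) = P(S|M1)·P(M1) + P(S|M2)·P(M2) + P(S|M3)·P(M3) + P(S|M4)·P(M4)
      = 0.539·0.381 + 0.33·0.12 + 0.128·0.182 + 0.399·0.317
      = 0.205359 + 0.0396 + 0.023296 + 0.126483 = 0.394738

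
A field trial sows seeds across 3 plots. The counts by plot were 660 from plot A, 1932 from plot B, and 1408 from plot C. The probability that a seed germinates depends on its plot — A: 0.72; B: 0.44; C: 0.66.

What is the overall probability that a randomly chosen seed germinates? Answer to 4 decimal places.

P(G) ≈ 0.5636

Total: 660 + 1932 + 1408 = 4000.
P(A) = 660/4000 = 0.165. P(B) = 1932/4000 = 0.483. P(C) = 1408/4000 = 0.352.
P(G) = P(G|A)·P(A) + P(G|B)·P(B) + P(G|C)·P(C)
      = 0.72·0.165 + 0.44·0.483 + 0.66·0.352
      = 0.1188 + 0.21252 + 0.23232 = 0.56364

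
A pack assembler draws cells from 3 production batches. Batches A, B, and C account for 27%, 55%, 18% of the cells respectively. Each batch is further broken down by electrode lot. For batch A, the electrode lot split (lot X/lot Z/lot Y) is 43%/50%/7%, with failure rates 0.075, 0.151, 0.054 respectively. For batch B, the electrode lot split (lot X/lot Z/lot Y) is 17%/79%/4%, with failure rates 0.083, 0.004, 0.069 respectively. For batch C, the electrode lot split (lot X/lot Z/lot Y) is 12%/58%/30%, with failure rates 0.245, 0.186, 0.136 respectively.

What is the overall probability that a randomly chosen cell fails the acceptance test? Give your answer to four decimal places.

P(F|A) = 0.43·0.075 + 0.5·0.151 + 0.07·0.054 = 0.03225 + 0.0755 + 0.00378 = 0.11153
P(F|B) = 0.17·0.083 + 0.79·0.004 + 0.04·0.069 = 0.01411 + 0.00316 + 0.00276 = 0.02003
P(F|C) = 0.12·0.245 + 0.58·0.186 + 0.3·0.136 = 0.0294 + 0.10788 + 0.0408 = 0.17808
Then overall,
P(F) = 0.27·0.11153 + 0.55·0.02003 + 0.18·0.17808
      = 0.0301131 + 0.0110165 + 0.0320544 = 0.073184

P(F) ≈ 0.0732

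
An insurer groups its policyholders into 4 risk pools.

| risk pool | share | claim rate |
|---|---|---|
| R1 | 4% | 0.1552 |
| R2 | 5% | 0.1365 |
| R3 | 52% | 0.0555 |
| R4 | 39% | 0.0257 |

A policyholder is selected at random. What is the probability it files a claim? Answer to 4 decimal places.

P(C) ≈ 0.0519

P(C) = P(C|R1)·P(R1) + P(C|R2)·P(R2) + P(C|R3)·P(R3) + P(C|R4)·P(R4)
      = 0.1552·0.04 + 0.1365·0.05 + 0.0555·0.52 + 0.0257·0.39
      = 0.006208 + 0.006825 + 0.02886 + 0.010023 = 0.051916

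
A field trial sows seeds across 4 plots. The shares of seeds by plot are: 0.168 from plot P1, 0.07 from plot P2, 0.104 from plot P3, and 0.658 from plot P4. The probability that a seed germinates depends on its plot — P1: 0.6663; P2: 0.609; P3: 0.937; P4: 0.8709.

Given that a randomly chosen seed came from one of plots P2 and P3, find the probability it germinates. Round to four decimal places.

Let S = {P2, P3}.
P(S) = 0.07 + 0.104 = 0.174.
P(G ∩ S) = 0.609·0.07 + 0.937·0.104 = 0.04263 + 0.097448 = 0.140078.
P(G | S) = 0.140078 / 0.174 = 0.805046…

0.8050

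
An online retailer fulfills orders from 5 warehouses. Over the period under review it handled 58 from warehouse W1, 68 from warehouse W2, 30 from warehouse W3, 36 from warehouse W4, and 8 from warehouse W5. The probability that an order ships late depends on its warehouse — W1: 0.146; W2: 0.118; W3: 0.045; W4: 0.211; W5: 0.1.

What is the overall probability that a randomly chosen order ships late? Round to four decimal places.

0.1312

Total: 58 + 68 + 30 + 36 + 8 = 200.
P(W1) = 58/200 = 0.29. P(W2) = 68/200 = 0.34. P(W3) = 30/200 = 0.15. P(W4) = 36/200 = 0.18. P(W5) = 8/200 = 0.04.
By the law of total probability,
P(L) = P(L|W1)·P(W1) + P(L|W2)·P(W2) + P(L|W3)·P(W3) + P(L|W4)·P(W4) + P(L|W5)·P(W5)
      = 0.146·0.29 + 0.118·0.34 + 0.045·0.15 + 0.211·0.18 + 0.1·0.04
      = 0.04234 + 0.04012 + 0.00675 + 0.03798 + 0.004 = 0.13119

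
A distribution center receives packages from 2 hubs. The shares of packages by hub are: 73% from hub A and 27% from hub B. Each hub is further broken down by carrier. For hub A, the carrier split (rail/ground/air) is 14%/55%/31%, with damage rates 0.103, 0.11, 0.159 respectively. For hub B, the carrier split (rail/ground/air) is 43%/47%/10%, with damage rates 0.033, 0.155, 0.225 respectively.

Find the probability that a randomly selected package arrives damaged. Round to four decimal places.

P(D|A) = 0.14·0.103 + 0.55·0.11 + 0.31·0.159 = 0.01442 + 0.0605 + 0.04929 = 0.12421
P(D|B) = 0.43·0.033 + 0.47·0.155 + 0.1·0.225 = 0.01419 + 0.07285 + 0.0225 = 0.10954
Then overall,
P(D) = 0.73·0.12421 + 0.27·0.10954
      = 0.0906733 + 0.0295758 = 0.1202491

0.1202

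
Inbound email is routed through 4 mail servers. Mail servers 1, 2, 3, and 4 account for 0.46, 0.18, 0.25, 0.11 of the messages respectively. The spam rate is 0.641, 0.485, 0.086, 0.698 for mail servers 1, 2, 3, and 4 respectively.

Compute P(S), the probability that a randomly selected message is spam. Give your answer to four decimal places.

0.4804

By the law of total probability,
P(S) = P(S|1)·P(1) + P(S|2)·P(2) + P(S|3)·P(3) + P(S|4)·P(4)
      = 0.641·0.46 + 0.485·0.18 + 0.086·0.25 + 0.698·0.11
      = 0.29486 + 0.0873 + 0.0215 + 0.07678 = 0.48044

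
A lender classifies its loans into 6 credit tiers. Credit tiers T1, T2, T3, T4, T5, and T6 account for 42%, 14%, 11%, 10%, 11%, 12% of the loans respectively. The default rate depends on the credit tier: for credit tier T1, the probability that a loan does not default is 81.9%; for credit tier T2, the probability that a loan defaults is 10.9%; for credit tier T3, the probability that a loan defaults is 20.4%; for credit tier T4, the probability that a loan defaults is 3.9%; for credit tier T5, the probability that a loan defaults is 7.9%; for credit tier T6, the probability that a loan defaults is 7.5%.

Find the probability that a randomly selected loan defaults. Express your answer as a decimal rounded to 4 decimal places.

P(D) ≈ 0.1353

P(D|T1) = 1 − 0.819 = 0.181.
Summing over the partition,
P(D) = P(D|T1)·P(T1) + P(D|T2)·P(T2) + P(D|T3)·P(T3) + P(D|T4)·P(T4) + P(D|T5)·P(T5) + P(D|T6)·P(T6)
      = 0.181·0.42 + 0.109·0.14 + 0.204·0.11 + 0.039·0.1 + 0.079·0.11 + 0.075·0.12
      = 0.07602 + 0.01526 + 0.02244 + 0.0039 + 0.00869 + 0.009 = 0.13531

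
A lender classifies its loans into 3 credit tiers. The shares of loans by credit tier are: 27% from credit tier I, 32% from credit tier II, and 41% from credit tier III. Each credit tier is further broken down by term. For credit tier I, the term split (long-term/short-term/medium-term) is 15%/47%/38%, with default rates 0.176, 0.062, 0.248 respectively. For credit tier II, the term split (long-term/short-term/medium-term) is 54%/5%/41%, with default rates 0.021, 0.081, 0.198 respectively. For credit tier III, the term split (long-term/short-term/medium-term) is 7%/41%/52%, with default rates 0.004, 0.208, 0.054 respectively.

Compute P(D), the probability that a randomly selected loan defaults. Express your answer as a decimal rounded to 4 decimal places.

P(D) ≈ 0.1179

P(D|I) = 0.15·0.176 + 0.47·0.062 + 0.38·0.248 = 0.0264 + 0.02914 + 0.09424 = 0.14978
P(D|II) = 0.54·0.021 + 0.05·0.081 + 0.41·0.198 = 0.01134 + 0.00405 + 0.08118 = 0.09657
P(D|III) = 0.07·0.004 + 0.41·0.208 + 0.52·0.054 = 0.00028 + 0.08528 + 0.02808 = 0.11364
Then overall,
P(D) = 0.27·0.14978 + 0.32·0.09657 + 0.41·0.11364
      = 0.0404406 + 0.0309024 + 0.0465924 = 0.1179354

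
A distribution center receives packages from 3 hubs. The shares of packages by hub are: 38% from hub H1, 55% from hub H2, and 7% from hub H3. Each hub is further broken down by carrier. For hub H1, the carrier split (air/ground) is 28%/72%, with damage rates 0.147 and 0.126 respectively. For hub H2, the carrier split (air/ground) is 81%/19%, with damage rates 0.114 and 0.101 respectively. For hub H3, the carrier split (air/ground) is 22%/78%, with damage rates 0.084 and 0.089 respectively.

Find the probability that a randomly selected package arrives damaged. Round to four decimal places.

P(D|H1) = 0.28·0.147 + 0.72·0.126 = 0.04116 + 0.09072 = 0.13188
P(D|H2) = 0.81·0.114 + 0.19·0.101 = 0.09234 + 0.01919 = 0.11153
P(D|H3) = 0.22·0.084 + 0.78·0.089 = 0.01848 + 0.06942 = 0.0879
Then overall,
P(D) = 0.38·0.13188 + 0.55·0.11153 + 0.07·0.0879
      = 0.0501144 + 0.0613415 + 0.006153 = 0.1176089

0.1176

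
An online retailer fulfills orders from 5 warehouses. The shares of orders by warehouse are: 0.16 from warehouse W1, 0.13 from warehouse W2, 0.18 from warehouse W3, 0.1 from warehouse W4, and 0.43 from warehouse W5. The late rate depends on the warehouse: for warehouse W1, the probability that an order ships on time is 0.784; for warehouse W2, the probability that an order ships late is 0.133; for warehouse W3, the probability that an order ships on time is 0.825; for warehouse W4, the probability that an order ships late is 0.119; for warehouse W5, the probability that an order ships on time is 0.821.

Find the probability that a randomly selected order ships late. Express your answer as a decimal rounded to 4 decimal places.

P(L) ≈ 0.1722

P(L|W1) = 1 − 0.784 = 0.216.
P(L|W3) = 1 − 0.825 = 0.175.
P(L|W5) = 1 − 0.821 = 0.179.
P(L) = P(L|W1)·P(W1) + P(L|W2)·P(W2) + P(L|W3)·P(W3) + P(L|W4)·P(W4) + P(L|W5)·P(W5)
      = 0.216·0.16 + 0.133·0.13 + 0.175·0.18 + 0.119·0.1 + 0.179·0.43
      = 0.03456 + 0.01729 + 0.0315 + 0.0119 + 0.07697 = 0.17222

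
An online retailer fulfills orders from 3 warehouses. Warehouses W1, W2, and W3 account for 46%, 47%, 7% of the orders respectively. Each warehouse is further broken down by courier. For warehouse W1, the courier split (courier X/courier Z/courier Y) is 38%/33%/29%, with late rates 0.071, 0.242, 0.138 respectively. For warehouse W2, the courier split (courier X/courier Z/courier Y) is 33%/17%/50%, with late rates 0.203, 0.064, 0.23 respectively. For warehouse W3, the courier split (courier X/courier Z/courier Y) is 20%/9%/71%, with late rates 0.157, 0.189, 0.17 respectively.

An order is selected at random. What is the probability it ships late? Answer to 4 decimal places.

P(L) ≈ 0.1700

P(L|W1) = 0.38·0.071 + 0.33·0.242 + 0.29·0.138 = 0.02698 + 0.07986 + 0.04002 = 0.14686
P(L|W2) = 0.33·0.203 + 0.17·0.064 + 0.5·0.23 = 0.06699 + 0.01088 + 0.115 = 0.19287
P(L|W3) = 0.2·0.157 + 0.09·0.189 + 0.71·0.17 = 0.0314 + 0.01701 + 0.1207 = 0.16911
Then overall,
P(L) = 0.46·0.14686 + 0.47·0.19287 + 0.07·0.16911
      = 0.0675556 + 0.0906489 + 0.0118377 = 0.1700422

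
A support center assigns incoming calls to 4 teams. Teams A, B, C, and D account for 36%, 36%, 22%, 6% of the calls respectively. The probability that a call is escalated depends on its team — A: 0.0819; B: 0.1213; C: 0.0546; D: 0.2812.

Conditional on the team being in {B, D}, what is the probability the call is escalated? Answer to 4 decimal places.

P(E|S) ≈ 0.1441

Let S = {B, D}.
P(S) = 0.36 + 0.06 = 0.42.
P(E ∩ S) = 0.1213·0.36 + 0.2812·0.06 = 0.043668 + 0.016872 = 0.06054.
P(E | S) = 0.06054 / 0.42 = 0.144143…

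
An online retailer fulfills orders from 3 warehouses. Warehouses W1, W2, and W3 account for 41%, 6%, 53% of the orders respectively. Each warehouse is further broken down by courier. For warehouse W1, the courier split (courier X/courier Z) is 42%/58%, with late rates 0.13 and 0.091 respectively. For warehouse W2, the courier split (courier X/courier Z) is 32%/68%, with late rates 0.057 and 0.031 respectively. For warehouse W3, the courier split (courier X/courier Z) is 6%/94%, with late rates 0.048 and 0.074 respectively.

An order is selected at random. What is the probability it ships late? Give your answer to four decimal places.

0.0848

P(L|W1) = 0.42·0.13 + 0.58·0.091 = 0.0546 + 0.05278 = 0.10738
P(L|W2) = 0.32·0.057 + 0.68·0.031 = 0.01824 + 0.02108 = 0.03932
P(L|W3) = 0.06·0.048 + 0.94·0.074 = 0.00288 + 0.06956 = 0.07244
By total probability over the outer partition,
P(L) = 0.41·0.10738 + 0.06·0.03932 + 0.53·0.07244
      = 0.0440258 + 0.0023592 + 0.0383932 = 0.0847782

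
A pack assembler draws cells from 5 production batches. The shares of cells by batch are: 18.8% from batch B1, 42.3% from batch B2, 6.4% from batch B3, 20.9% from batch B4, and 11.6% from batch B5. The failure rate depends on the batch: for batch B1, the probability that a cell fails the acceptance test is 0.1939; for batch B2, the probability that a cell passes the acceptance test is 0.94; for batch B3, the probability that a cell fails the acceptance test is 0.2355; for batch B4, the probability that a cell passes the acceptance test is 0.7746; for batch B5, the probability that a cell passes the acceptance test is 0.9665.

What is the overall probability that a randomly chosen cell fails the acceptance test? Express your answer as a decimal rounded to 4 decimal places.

P(F|B2) = 1 − 0.94 = 0.06.
P(F|B4) = 1 − 0.7746 = 0.2254.
P(F|B5) = 1 − 0.9665 = 0.0335.
By the law of total probability,
P(F) = P(F|B1)·P(B1) + P(F|B2)·P(B2) + P(F|B3)·P(B3) + P(F|B4)·P(B4) + P(F|B5)·P(B5)
      = 0.1939·0.188 + 0.06·0.423 + 0.2355·0.064 + 0.2254·0.209 + 0.0335·0.116
      = 0.0364532 + 0.02538 + 0.015072 + 0.0471086 + 0.003886 = 0.1278998

P(F) ≈ 0.1279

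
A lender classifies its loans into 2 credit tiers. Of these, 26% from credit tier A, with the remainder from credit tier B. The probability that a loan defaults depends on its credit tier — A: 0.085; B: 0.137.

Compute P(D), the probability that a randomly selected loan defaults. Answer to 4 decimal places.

P(B) = 1 − (0.26) = 0.74.
P(D) = P(D|A)·P(A) + P(D|B)·P(B)
      = 0.085·0.26 + 0.137·0.74
      = 0.0221 + 0.10138 = 0.12348

P(D) ≈ 0.1235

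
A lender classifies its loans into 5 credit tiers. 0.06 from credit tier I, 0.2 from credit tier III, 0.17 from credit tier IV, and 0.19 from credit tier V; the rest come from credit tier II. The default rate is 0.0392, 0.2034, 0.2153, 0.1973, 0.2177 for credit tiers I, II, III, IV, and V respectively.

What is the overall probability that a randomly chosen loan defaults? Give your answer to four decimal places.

0.1976

P(II) = 1 − (0.06 + 0.2 + 0.17 + 0.19) = 0.38.
P(D) = P(D|I)·P(I) + P(D|II)·P(II) + P(D|III)·P(III) + P(D|IV)·P(IV) + P(D|V)·P(V)
      = 0.0392·0.06 + 0.2034·0.38 + 0.2153·0.2 + 0.1973·0.17 + 0.2177·0.19
      = 0.002352 + 0.077292 + 0.04306 + 0.033541 + 0.041363 = 0.197608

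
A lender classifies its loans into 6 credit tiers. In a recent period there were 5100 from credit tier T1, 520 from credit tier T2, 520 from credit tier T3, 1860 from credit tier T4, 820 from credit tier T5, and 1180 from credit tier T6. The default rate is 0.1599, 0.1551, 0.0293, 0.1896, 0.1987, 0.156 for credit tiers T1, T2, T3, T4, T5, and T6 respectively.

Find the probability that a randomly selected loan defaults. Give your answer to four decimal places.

Total: 5100 + 520 + 520 + 1860 + 820 + 1180 = 10000.
P(T1) = 5100/10000 = 0.51. P(T2) = 520/10000 = 0.052. P(T3) = 520/10000 = 0.052. P(T4) = 1860/10000 = 0.186. P(T5) = 820/10000 = 0.082. P(T6) = 1180/10000 = 0.118.
Summing over the partition,
P(D) = P(D|T1)·P(T1) + P(D|T2)·P(T2) + P(D|T3)·P(T3) + P(D|T4)·P(T4) + P(D|T5)·P(T5) + P(D|T6)·P(T6)
      = 0.1599·0.51 + 0.1551·0.052 + 0.0293·0.052 + 0.1896·0.186 + 0.1987·0.082 + 0.156·0.118
      = 0.081549 + 0.0080652 + 0.0015236 + 0.0352656 + 0.0162934 + 0.018408 = 0.1611048

0.1611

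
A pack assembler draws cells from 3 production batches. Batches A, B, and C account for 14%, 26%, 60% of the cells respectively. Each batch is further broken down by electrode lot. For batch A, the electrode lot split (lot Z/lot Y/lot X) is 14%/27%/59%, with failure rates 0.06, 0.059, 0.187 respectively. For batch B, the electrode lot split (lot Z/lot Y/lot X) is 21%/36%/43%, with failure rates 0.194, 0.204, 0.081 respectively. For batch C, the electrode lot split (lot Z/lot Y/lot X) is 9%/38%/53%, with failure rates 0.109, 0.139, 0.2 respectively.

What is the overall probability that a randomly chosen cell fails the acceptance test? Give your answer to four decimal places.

P(F) ≈ 0.1588

P(F|A) = 0.14·0.06 + 0.27·0.059 + 0.59·0.187 = 0.0084 + 0.01593 + 0.11033 = 0.13466
P(F|B) = 0.21·0.194 + 0.36·0.204 + 0.43·0.081 = 0.04074 + 0.07344 + 0.03483 = 0.14901
P(F|C) = 0.09·0.109 + 0.38·0.139 + 0.53·0.2 = 0.00981 + 0.05282 + 0.106 = 0.16863
Then overall,
P(F) = 0.14·0.13466 + 0.26·0.14901 + 0.6·0.16863
      = 0.0188524 + 0.0387426 + 0.101178 = 0.158773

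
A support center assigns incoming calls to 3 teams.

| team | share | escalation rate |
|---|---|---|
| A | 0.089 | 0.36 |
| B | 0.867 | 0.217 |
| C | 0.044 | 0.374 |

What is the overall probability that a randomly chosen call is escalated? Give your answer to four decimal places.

By the law of total probability,
P(E) = P(E|A)·P(A) + P(E|B)·P(B) + P(E|C)·P(C)
      = 0.36·0.089 + 0.217·0.867 + 0.374·0.044
      = 0.03204 + 0.188139 + 0.016456 = 0.236635

P(E) ≈ 0.2366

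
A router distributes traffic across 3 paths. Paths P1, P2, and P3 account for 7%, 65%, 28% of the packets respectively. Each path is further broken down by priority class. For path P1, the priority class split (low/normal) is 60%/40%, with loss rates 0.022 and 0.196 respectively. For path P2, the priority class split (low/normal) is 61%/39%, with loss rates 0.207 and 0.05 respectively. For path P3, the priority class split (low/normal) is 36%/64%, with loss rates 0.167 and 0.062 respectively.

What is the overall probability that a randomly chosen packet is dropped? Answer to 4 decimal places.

P(L|P1) = 0.6·0.022 + 0.4·0.196 = 0.0132 + 0.0784 = 0.0916
P(L|P2) = 0.61·0.207 + 0.39·0.05 = 0.12627 + 0.0195 = 0.14577
P(L|P3) = 0.36·0.167 + 0.64·0.062 = 0.06012 + 0.03968 = 0.0998
By total probability over the outer partition,
P(L) = 0.07·0.0916 + 0.65·0.14577 + 0.28·0.0998
      = 0.006412 + 0.0947505 + 0.027944 = 0.1291065

0.1291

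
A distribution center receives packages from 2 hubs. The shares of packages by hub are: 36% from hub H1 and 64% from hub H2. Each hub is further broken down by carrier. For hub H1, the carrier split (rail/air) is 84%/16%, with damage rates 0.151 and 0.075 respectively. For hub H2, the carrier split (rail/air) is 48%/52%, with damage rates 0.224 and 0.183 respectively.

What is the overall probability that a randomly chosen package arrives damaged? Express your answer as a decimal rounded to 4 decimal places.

P(D|H1) = 0.84·0.151 + 0.16·0.075 = 0.12684 + 0.012 = 0.13884
P(D|H2) = 0.48·0.224 + 0.52·0.183 = 0.10752 + 0.09516 = 0.20268
Then overall,
P(D) = 0.36·0.13884 + 0.64·0.20268
      = 0.0499824 + 0.1297152 = 0.1796976

P(D) ≈ 0.1797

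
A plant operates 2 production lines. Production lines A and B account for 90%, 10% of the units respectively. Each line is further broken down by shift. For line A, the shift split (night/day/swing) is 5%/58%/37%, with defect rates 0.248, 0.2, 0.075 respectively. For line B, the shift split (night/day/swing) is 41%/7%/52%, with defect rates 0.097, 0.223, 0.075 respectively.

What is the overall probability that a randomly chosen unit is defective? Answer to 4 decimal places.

P(D|A) = 0.05·0.248 + 0.58·0.2 + 0.37·0.075 = 0.0124 + 0.116 + 0.02775 = 0.15615
P(D|B) = 0.41·0.097 + 0.07·0.223 + 0.52·0.075 = 0.03977 + 0.01561 + 0.039 = 0.09438
By total probability over the outer partition,
P(D) = 0.9·0.15615 + 0.1·0.09438
      = 0.140535 + 0.009438 = 0.149973

P(D) ≈ 0.1500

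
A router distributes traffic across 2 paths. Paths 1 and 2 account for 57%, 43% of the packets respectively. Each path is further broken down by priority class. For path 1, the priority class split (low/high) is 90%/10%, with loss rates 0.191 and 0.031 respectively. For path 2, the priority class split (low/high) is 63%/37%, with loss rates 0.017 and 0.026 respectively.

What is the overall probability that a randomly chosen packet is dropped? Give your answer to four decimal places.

P(L|1) = 0.9·0.191 + 0.1·0.031 = 0.1719 + 0.0031 = 0.175
P(L|2) = 0.63·0.017 + 0.37·0.026 = 0.01071 + 0.00962 = 0.02033
Then overall,
P(L) = 0.57·0.175 + 0.43·0.02033
      = 0.09975 + 0.0087419 = 0.1084919

0.1085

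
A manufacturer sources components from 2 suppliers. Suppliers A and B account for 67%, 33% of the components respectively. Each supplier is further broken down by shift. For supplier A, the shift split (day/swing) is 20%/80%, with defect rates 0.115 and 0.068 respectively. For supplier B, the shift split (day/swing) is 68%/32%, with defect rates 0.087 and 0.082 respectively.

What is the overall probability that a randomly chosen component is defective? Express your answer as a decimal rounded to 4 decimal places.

0.0800

P(D|A) = 0.2·0.115 + 0.8·0.068 = 0.023 + 0.0544 = 0.0774
P(D|B) = 0.68·0.087 + 0.32·0.082 = 0.05916 + 0.02624 = 0.0854
By total probability over the outer partition,
P(D) = 0.67·0.0774 + 0.33·0.0854
      = 0.051858 + 0.028182 = 0.08004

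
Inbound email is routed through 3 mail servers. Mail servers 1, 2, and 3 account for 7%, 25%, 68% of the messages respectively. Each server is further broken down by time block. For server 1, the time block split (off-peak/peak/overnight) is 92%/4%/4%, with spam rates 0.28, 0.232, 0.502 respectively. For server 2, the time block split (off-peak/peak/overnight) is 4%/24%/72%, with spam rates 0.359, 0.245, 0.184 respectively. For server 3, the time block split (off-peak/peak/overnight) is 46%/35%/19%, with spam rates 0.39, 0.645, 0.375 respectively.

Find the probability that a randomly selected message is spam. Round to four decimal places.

P(S|1) = 0.92·0.28 + 0.04·0.232 + 0.04·0.502 = 0.2576 + 0.00928 + 0.02008 = 0.28696
P(S|2) = 0.04·0.359 + 0.24·0.245 + 0.72·0.184 = 0.01436 + 0.0588 + 0.13248 = 0.20564
P(S|3) = 0.46·0.39 + 0.35·0.645 + 0.19·0.375 = 0.1794 + 0.22575 + 0.07125 = 0.4764
Then overall,
P(S) = 0.07·0.28696 + 0.25·0.20564 + 0.68·0.4764
      = 0.0200872 + 0.05141 + 0.323952 = 0.3954492

P(S) ≈ 0.3954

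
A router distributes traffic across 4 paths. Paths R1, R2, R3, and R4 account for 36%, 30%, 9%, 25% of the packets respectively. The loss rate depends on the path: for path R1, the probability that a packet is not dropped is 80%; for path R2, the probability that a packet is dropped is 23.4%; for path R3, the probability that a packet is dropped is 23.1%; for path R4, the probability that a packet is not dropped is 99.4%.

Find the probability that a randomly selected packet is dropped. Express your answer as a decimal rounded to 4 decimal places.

P(L) ≈ 0.1645

P(L|R1) = 1 − 0.8 = 0.2.
P(L|R4) = 1 − 0.994 = 0.006.
P(L) = P(L|R1)·P(R1) + P(L|R2)·P(R2) + P(L|R3)·P(R3) + P(L|R4)·P(R4)
      = 0.2·0.36 + 0.234·0.3 + 0.231·0.09 + 0.006·0.25
      = 0.072 + 0.0702 + 0.02079 + 0.0015 = 0.16449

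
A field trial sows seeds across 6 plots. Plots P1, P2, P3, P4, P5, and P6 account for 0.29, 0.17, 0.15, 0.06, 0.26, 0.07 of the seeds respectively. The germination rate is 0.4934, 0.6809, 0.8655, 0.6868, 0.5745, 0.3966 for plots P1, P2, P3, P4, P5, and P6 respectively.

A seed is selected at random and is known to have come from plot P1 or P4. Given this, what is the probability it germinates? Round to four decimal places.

P(G|S) ≈ 0.5266

Let S = {P1, P4}.
P(S) = 0.29 + 0.06 = 0.35.
P(G ∩ S) = 0.4934·0.29 + 0.6868·0.06 = 0.143086 + 0.041208 = 0.184294.
P(G | S) = 0.184294 / 0.35 = 0.526554…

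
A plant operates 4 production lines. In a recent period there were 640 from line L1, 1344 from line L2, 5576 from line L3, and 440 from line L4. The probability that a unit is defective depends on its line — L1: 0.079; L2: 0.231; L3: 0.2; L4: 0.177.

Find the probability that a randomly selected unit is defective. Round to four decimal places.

Total: 640 + 1344 + 5576 + 440 = 8000.
P(L1) = 640/8000 = 0.08. P(L2) = 1344/8000 = 0.168. P(L3) = 5576/8000 = 0.697. P(L4) = 440/8000 = 0.055.
P(D) = P(D|L1)·P(L1) + P(D|L2)·P(L2) + P(D|L3)·P(L3) + P(D|L4)·P(L4)
      = 0.079·0.08 + 0.231·0.168 + 0.2·0.697 + 0.177·0.055
      = 0.00632 + 0.038808 + 0.1394 + 0.009735 = 0.194263

0.1943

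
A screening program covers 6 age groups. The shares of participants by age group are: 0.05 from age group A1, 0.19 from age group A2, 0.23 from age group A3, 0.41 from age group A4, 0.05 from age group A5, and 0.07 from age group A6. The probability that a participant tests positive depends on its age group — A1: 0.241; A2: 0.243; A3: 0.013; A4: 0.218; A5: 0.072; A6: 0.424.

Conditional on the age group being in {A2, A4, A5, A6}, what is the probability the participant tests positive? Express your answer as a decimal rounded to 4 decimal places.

P(T|S) ≈ 0.2345

Let S = {A2, A4, A5, A6}.
P(S) = 0.19 + 0.41 + 0.05 + 0.07 = 0.72.
P(T ∩ S) = 0.243·0.19 + 0.218·0.41 + 0.072·0.05 + 0.424·0.07 = 0.04617 + 0.08938 + 0.0036 + 0.02968 = 0.16883.
P(T | S) = 0.16883 / 0.72 = 0.234486…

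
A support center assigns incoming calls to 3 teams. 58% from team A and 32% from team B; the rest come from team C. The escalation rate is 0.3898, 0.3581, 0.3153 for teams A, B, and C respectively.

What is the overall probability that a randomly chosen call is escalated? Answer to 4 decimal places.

P(E) ≈ 0.3722

P(C) = 1 − (0.58 + 0.32) = 0.1.
Using total probability over the partition,
P(E) = P(E|A)·P(A) + P(E|B)·P(B) + P(E|C)·P(C)
      = 0.3898·0.58 + 0.3581·0.32 + 0.3153·0.1
      = 0.226084 + 0.114592 + 0.03153 = 0.372206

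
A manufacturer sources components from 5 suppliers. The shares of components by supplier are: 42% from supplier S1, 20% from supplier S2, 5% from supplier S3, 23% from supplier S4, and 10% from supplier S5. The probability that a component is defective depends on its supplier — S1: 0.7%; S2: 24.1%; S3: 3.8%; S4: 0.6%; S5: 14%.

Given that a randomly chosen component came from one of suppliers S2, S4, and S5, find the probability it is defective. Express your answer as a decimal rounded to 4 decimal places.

Let S = {S2, S4, S5}.
P(S) = 0.2 + 0.23 + 0.1 = 0.53.
P(D ∩ S) = 0.241·0.2 + 0.006·0.23 + 0.14·0.1 = 0.0482 + 0.00138 + 0.014 = 0.06358.
P(D | S) = 0.06358 / 0.53 = 0.119962…

0.1200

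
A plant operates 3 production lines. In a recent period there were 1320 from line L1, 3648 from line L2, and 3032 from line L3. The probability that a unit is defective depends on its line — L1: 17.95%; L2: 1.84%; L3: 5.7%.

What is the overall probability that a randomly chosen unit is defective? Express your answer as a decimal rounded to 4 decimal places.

0.0596

Total: 1320 + 3648 + 3032 = 8000.
P(L1) = 1320/8000 = 0.165. P(L2) = 3648/8000 = 0.456. P(L3) = 3032/8000 = 0.379.
P(D) = P(D|L1)·P(L1) + P(D|L2)·P(L2) + P(D|L3)·P(L3)
      = 0.1795·0.165 + 0.0184·0.456 + 0.057·0.379
      = 0.0296175 + 0.0083904 + 0.021603 = 0.0596109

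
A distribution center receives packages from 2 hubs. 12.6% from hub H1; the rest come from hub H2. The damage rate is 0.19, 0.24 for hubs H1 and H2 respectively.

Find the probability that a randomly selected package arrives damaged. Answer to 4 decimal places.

P(H2) = 1 − (0.126) = 0.874.
P(D) = P(D|H1)·P(H1) + P(D|H2)·P(H2)
      = 0.19·0.126 + 0.24·0.874
      = 0.02394 + 0.20976 = 0.2337

P(D) ≈ 0.2337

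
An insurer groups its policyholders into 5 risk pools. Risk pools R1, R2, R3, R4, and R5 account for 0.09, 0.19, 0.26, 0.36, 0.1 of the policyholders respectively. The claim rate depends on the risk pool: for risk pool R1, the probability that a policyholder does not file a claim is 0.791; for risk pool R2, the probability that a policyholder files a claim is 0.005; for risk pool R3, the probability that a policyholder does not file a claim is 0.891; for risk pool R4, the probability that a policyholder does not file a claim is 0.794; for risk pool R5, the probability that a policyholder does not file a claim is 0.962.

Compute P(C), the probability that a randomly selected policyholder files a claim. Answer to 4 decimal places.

0.1261

P(C|R1) = 1 − 0.791 = 0.209.
P(C|R3) = 1 − 0.891 = 0.109.
P(C|R4) = 1 − 0.794 = 0.206.
P(C|R5) = 1 − 0.962 = 0.038.
P(C) = P(C|R1)·P(R1) + P(C|R2)·P(R2) + P(C|R3)·P(R3) + P(C|R4)·P(R4) + P(C|R5)·P(R5)
      = 0.209·0.09 + 0.005·0.19 + 0.109·0.26 + 0.206·0.36 + 0.038·0.1
      = 0.01881 + 0.00095 + 0.02834 + 0.07416 + 0.0038 = 0.12606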